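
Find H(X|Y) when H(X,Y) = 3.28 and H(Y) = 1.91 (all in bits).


H(X|Y) = H(X,Y) - H(Y) = 3.28 - 1.91 = 1.37

1.37 bits


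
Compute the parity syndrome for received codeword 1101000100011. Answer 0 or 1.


Syndrome = XOR of all bits = 1 XOR 1 XOR 0 XOR 1 XOR 0 XOR 0 XOR 0 XOR 1 XOR 0 XOR 0 XOR 0 XOR 1 XOR 1 = 0

0


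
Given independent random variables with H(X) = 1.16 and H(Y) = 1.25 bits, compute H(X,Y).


For independent variables, H(X,Y) = H(X) + H(Y) = 1.16 + 1.25 = 2.41

2.41 bits


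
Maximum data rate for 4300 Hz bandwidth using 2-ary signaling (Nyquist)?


Rate = 2 * B * log2(M) = 2 * 4300 * 1.0 = 8600.0

8600.0 bps


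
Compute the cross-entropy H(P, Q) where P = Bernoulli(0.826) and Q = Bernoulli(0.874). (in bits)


H(P,Q) = -p*log2(q) - (1-p)*log2(1-q). -0.826*log2(0.874) = 0.160488; -0.174*log2(0.126) = 0.520000. H(P,Q) = 0.160488 + 0.520000 = 0.6805

0.6805 bits


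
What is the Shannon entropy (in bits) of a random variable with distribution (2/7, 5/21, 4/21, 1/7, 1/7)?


H = -sum(p_i * log2(p_i)). Terms: -(2/7)*log2(2/7) = 0.516387; -(5/21)*log2(5/21) = 0.492950; -(4/21)*log2(4/21) = 0.455680; -(1/7)*log2(1/7) = 0.401051; -(1/7)*log2(1/7) = 0.401051. H = 0.516387 + 0.492950 + 0.455680 + 0.401051 + 0.401051 = 2.2671

2.2671 bits


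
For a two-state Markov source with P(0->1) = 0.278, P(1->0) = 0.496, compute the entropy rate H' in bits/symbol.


Stationary distribution: pi_0 = p10/(p01+p10) = 0.6408, pi_1 = 0.3592. Entropy rate H' = pi_0*H(p01) + pi_1*H(p10) = 0.6408*0.8527 + 0.3592*1.0 = 0.9056

0.9056 bits/symbol


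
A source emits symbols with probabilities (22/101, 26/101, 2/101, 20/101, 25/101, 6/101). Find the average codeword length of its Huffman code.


Huffman construction (repeatedly merge the two least-probable nodes; each merge adds 1 bit to every symbol beneath it): 2/101 + 6/101 = 8/101; 8/101 + 20/101 = 28/101; 22/101 + 25/101 = 47/101; 26/101 + 28/101 = 54/101; 47/101 + 54/101 = 1. Resulting codeword lengths (in the order the probabilities were given): (2, 2, 4, 3, 2, 4). L_avg = sum(p_i * l_i) = 22/101*2 + 26/101*2 + 2/101*4 + 20/101*3 + 25/101*2 + 6/101*4 = 238/101 = 2.3564

2.3564 bits


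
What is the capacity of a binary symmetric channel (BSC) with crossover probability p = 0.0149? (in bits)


H(p) = -p*log2(p) - (1-p)*log2(1-p) = -0.0149*log2(0.0149) - 0.9851*log2(0.9851) = 0.090421 + 0.021335 = 0.1118. C = 1 - H(p) = 1 - 0.1118 = 0.8882

0.8882 bits


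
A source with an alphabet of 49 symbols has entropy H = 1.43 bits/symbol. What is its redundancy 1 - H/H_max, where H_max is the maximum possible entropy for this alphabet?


H_max = log2(K) = log2(49) = 5.6147 bits/symbol. Redundancy = 1 - H/H_max = 1 - 1.43/5.6147 = 1 - 0.2547 = 0.7453

0.7453


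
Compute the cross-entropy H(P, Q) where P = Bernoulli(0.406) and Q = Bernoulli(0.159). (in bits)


H(P,Q) = -p*log2(q) - (1-p)*log2(1-q). -0.406*log2(0.159) = 1.077078; -0.594*log2(0.841) = 0.148394. H(P,Q) = 1.077078 + 0.148394 = 1.2255

1.2255 bits


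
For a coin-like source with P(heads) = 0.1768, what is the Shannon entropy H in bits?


H = -p*log2(p) - (1-p)*log2(1-p). -0.1768*log2(0.1768) = 0.441966; -0.8232*log2(0.8232) = 0.231060. H = 0.441966 + 0.231060 = 0.673

0.673 bits


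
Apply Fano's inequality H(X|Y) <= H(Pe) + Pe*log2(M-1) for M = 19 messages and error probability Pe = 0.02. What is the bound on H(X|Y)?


H(Pe) = -Pe*log2(Pe) - (1-Pe)*log2(1-Pe) = -0.02*log2(0.02) - 0.98*log2(0.98) = 0.112877 + 0.028563 = 0.1414. Pe*log2(M-1) = 0.02*log2(18) = 0.083399. Bound = H(Pe) + Pe*log2(M-1) = 0.112877 + 0.028563 + 0.083399 = 0.2248

0.2248 bits


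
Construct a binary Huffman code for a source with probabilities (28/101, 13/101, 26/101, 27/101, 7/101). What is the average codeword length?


Huffman construction (repeatedly merge the two least-probable nodes; each merge adds 1 bit to every symbol beneath it): 7/101 + 13/101 = 20/101; 20/101 + 26/101 = 46/101; 27/101 + 28/101 = 55/101; 46/101 + 55/101 = 1. Resulting codeword lengths (in the order the probabilities were given): (2, 3, 2, 2, 3). L_avg = sum(p_i * l_i) = 28/101*2 + 13/101*3 + 26/101*2 + 27/101*2 + 7/101*3 = 222/101 = 2.198

2.198 bits


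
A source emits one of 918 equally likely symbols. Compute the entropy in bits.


H = log2(n) = log2(918) = 9.8424

9.8424 bits


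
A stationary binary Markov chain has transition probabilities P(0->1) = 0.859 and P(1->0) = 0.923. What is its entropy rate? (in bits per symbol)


Stationary distribution: pi_0 = p10/(p01+p10) = 0.518, pi_1 = 0.482. Entropy rate H' = pi_0*H(p01) + pi_1*H(p10) = 0.518*0.5869 + 0.482*0.3915 = 0.4927

0.4927 bits/symbol


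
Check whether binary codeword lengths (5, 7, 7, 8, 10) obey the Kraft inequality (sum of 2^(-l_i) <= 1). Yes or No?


Kraft sum = sum(2^(-l_i)) = 0.0518, need <= 1. Result: satisfied (a binary prefix-free code with these lengths exists)

Yes


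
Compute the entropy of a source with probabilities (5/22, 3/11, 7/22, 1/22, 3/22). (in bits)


H = -sum(p_i * log2(p_i)). Terms: -(5/22)*log2(5/22) = 0.485796; -(3/11)*log2(3/11) = 0.511219; -(7/22)*log2(7/22) = 0.525661; -(1/22)*log2(1/22) = 0.202701; -(3/22)*log2(3/22) = 0.391973. H = 0.485796 + 0.511219 + 0.525661 + 0.202701 + 0.391973 = 2.1174

2.1174 bits


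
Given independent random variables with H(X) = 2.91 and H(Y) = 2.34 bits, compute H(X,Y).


For independent variables, H(X,Y) = H(X) + H(Y) = 2.91 + 2.34 = 5.25

5.25 bits


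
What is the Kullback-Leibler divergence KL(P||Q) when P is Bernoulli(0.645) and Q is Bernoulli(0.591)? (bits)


KL = p*log2(p/q) + (1-p)*log2((1-p)/(1-q)) = 0.645*log2(0.645/0.591) + 0.355*log2(0.355/0.409) = 0.0088

0.0088 bits


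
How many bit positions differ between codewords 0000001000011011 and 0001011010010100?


Count differing positions: . . . ^ . ^ . . ^ . . . ^ ^ ^ ^ = 7 differences

7


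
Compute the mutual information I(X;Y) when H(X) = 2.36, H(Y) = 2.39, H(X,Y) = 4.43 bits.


I(X;Y) = H(X) + H(Y) - H(X,Y) = 2.36 + 2.39 - 4.43 = 0.32

0.32 bits


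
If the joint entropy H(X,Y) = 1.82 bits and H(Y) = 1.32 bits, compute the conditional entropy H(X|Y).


H(X|Y) = H(X,Y) - H(Y) = 1.82 - 1.32 = 0.5

0.5 bits


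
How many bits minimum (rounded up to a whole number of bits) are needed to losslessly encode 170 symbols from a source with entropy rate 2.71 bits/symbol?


Minimum bits >= n * H = 170 * 2.71 = 460.7, rounded up to a whole number of bits = 461

461 bits


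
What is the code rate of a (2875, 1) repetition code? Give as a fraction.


Rate = k/n = 1/2875

1/2875


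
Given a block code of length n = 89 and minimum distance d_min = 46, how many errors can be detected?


Detection capability = d_min - 1 = 46 - 1 = 45

45 errors


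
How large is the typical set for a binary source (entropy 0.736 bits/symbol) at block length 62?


log2|A_typical| = nH = 62 * 0.736 = 45.632, so |A_typical| ~ 2^45.632 = 5.453e+13

5.453e+13


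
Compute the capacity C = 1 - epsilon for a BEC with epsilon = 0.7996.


C = 1 - epsilon = 1 - 0.7996 = 0.2004

0.2004 bits


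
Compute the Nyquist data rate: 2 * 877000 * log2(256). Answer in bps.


Rate = 2 * B * log2(M) = 2 * 877000 * 8.0 = 14032000.0

14032000.0 bps


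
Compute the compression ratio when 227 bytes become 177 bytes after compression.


Ratio = original / compressed = 227 / 177 = 1.2825

1.2825


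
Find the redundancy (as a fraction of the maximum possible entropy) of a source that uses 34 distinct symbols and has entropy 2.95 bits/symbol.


H_max = log2(K) = log2(34) = 5.0875 bits/symbol. Redundancy = 1 - H/H_max = 1 - 2.95/5.0875 = 1 - 0.5799 = 0.4201

0.4201


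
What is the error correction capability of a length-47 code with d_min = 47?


Correction capability = floor((d-1)/2) = floor((47-1)/2) = 23

23 errors


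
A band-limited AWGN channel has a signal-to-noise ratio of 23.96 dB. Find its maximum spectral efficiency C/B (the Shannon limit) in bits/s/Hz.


SNR_linear = 10^(23.96/10) = 248.8857; C/B = log2(1 + SNR_linear) = log2(1 + 248.8857) = 7.9651

7.9651 bits/s/Hz


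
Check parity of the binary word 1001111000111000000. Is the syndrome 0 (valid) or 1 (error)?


Syndrome = XOR of all bits = 1 XOR 0 XOR 0 XOR 1 XOR 1 XOR 1 XOR 1 XOR 0 XOR 0 XOR 0 XOR 1 XOR 1 XOR 1 XOR 0 XOR 0 XOR 0 XOR 0 XOR 0 XOR 0 = 0

0


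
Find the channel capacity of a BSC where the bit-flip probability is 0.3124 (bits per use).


H(p) = -p*log2(p) - (1-p)*log2(1-p) = -0.3124*log2(0.3124) - 0.6876*log2(0.6876) = 0.524374 + 0.371551 = 0.8959. C = 1 - H(p) = 1 - 0.8959 = 0.1041

0.1041 bits


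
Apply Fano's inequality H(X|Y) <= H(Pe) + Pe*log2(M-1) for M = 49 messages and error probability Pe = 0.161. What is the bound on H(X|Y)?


H(Pe) = -Pe*log2(Pe) - (1-Pe)*log2(1-Pe) = -0.161*log2(0.161) - 0.839*log2(0.839) = 0.424214 + 0.212483 = 0.6367. Pe*log2(M-1) = 0.161*log2(48) = 0.899179. Bound = H(Pe) + Pe*log2(M-1) = 0.424214 + 0.212483 + 0.899179 = 1.5359

1.5359 bits


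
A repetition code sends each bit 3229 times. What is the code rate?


Rate = k/n = 1/3229

1/3229


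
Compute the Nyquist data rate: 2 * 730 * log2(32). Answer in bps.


Rate = 2 * B * log2(M) = 2 * 730 * 5.0 = 7300.0

7300.0 bps


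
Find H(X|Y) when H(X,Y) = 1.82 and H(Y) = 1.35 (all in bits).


H(X|Y) = H(X,Y) - H(Y) = 1.82 - 1.35 = 0.47

0.47 bits


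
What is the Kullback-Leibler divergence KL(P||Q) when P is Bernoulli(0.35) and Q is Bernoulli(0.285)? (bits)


KL = p*log2(p/q) + (1-p)*log2((1-p)/(1-q)) = 0.35*log2(0.35/0.285) + 0.65*log2(0.65/0.715) = 0.0144

0.0144 bits


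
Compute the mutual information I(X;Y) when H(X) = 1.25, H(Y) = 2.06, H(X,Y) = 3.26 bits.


I(X;Y) = H(X) + H(Y) - H(X,Y) = 1.25 + 2.06 - 3.26 = 0.05

0.05 bits


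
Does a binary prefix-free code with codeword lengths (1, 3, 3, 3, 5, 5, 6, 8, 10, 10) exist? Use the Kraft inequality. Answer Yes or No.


Kraft sum = sum(2^(-l_i)) = 0.959, need <= 1. Result: satisfied (a binary prefix-free code with these lengths exists)

Yes


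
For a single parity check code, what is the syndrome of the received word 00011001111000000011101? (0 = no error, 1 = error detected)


Syndrome = XOR of all bits = 0 XOR 0 XOR 0 XOR 1 XOR 1 XOR 0 XOR 0 XOR 1 XOR 1 XOR 1 XOR 1 XOR 0 XOR 0 XOR 0 XOR 0 XOR 0 XOR 0 XOR 0 XOR 1 XOR 1 XOR 1 XOR 0 XOR 1 = 0

0


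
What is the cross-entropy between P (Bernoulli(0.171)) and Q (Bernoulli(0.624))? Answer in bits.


H(P,Q) = -p*log2(q) - (1-p)*log2(1-q). -0.171*log2(0.624) = 0.116345; -0.829*log2(0.376) = 1.169881. H(P,Q) = 0.116345 + 1.169881 = 1.2862

1.2862 bits


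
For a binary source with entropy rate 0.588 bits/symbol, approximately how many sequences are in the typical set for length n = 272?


log2|A_typical| = nH = 272 * 0.588 = 159.936, so |A_typical| ~ 2^159.936 = 1.398e+48

1.398e+48


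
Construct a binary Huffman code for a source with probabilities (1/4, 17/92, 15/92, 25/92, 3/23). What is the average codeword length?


Huffman construction (repeatedly merge the two least-probable nodes; each merge adds 1 bit to every symbol beneath it): 3/23 + 15/92 = 27/92; 17/92 + 1/4 = 10/23; 25/92 + 27/92 = 13/23; 10/23 + 13/23 = 1. Resulting codeword lengths (in the order the probabilities were given): (2, 2, 3, 2, 3). L_avg = sum(p_i * l_i) = 1/4*2 + 17/92*2 + 15/92*3 + 25/92*2 + 3/23*3 = 211/92 = 2.2935

2.2935 bits


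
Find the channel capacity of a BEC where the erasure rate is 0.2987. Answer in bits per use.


C = 1 - epsilon = 1 - 0.2987 = 0.7013

0.7013 bits


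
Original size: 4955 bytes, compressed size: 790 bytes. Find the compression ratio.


Ratio = original / compressed = 4955 / 790 = 6.2722

6.2722


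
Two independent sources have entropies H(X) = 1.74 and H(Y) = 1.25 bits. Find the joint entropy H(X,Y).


For independent variables, H(X,Y) = H(X) + H(Y) = 1.74 + 1.25 = 2.99

2.99 bits


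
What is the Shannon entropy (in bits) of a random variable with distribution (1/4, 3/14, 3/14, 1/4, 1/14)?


H = -sum(p_i * log2(p_i)). Terms: -(1/4)*log2(1/4) = 0.500000; -(3/14)*log2(3/14) = 0.476227; -(3/14)*log2(3/14) = 0.476227; -(1/4)*log2(1/4) = 0.500000; -(1/14)*log2(1/14) = 0.271954. H = 0.500000 + 0.476227 + 0.476227 + 0.500000 + 0.271954 = 2.2244

2.2244 bits


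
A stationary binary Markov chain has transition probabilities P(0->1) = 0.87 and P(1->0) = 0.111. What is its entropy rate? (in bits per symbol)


Stationary distribution: pi_0 = p10/(p01+p10) = 0.1131, pi_1 = 0.8869. Entropy rate H' = pi_0*H(p01) + pi_1*H(p10) = 0.1131*0.5574 + 0.8869*0.5029 = 0.5091

0.5091 bits/symbol


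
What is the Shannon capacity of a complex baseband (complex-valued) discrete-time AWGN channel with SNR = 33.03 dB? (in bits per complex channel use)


SNR_linear = 10^(33.03/10) = 2009.0928; C = log2(1 + SNR_linear) = log2(1 + 2009.0928) = 10.973

10.973 bits/channel use


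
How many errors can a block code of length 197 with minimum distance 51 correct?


Correction capability = floor((d-1)/2) = floor((51-1)/2) = 25

25 errors


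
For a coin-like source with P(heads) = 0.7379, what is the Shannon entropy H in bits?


H = -p*log2(p) - (1-p)*log2(1-p). -0.7379*log2(0.7379) = 0.323571; -0.2621*log2(0.2621) = 0.506328. H = 0.323571 + 0.506328 = 0.8299

0.8299 bits


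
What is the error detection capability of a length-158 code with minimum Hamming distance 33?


Detection capability = d_min - 1 = 33 - 1 = 32

32 errors


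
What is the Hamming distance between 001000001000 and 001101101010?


Count differing positions: . . . ^ . ^ ^ . . . ^ . = 4 differences

4


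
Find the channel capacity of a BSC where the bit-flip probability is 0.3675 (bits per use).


H(p) = -p*log2(p) - (1-p)*log2(1-p) = -0.3675*log2(0.3675) - 0.6325*log2(0.6325) = 0.530738 + 0.417996 = 0.9487. C = 1 - H(p) = 1 - 0.9487 = 0.0513

0.0513 bits


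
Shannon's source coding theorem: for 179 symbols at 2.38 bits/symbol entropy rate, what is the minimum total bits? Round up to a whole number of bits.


Minimum bits >= n * H = 179 * 2.38 = 426.02, rounded up to a whole number of bits = 427

427 bits


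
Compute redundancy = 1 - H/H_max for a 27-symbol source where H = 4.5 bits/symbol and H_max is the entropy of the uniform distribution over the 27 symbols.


H_max = log2(K) = log2(27) = 4.7549 bits/symbol. Redundancy = 1 - H/H_max = 1 - 4.5/4.7549 = 1 - 0.9464 = 0.0536

0.0536


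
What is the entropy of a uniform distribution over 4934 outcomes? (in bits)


H = log2(n) = log2(4934) = 12.2685

12.2685 bits


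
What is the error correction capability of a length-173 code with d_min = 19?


Correction capability = floor((d-1)/2) = floor((19-1)/2) = 9

9 errors


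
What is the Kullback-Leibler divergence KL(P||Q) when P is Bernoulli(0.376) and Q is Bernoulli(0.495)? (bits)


KL = p*log2(p/q) + (1-p)*log2((1-p)/(1-q)) = 0.376*log2(0.376/0.495) + 0.624*log2(0.624/0.505) = 0.0413

0.0413 bits


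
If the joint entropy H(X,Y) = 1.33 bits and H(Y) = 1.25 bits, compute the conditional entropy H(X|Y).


H(X|Y) = H(X,Y) - H(Y) = 1.33 - 1.25 = 0.08

0.08 bits


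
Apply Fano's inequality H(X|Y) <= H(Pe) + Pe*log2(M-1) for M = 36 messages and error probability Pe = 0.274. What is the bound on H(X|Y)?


H(Pe) = -Pe*log2(Pe) - (1-Pe)*log2(1-Pe) = -0.274*log2(0.274) - 0.726*log2(0.726) = 0.511764 + 0.335382 = 0.8471. Pe*log2(M-1) = 0.274*log2(35) = 1.405424. Bound = H(Pe) + Pe*log2(M-1) = 0.511764 + 0.335382 + 1.405424 = 2.2526

2.2526 bits


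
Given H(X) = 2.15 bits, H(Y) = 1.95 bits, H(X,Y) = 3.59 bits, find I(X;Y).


I(X;Y) = H(X) + H(Y) - H(X,Y) = 2.15 + 1.95 - 3.59 = 0.51

0.51 bits


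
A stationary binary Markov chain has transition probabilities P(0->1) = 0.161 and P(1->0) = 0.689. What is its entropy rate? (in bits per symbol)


Stationary distribution: pi_0 = p10/(p01+p10) = 0.8106, pi_1 = 0.1894. Entropy rate H' = pi_0*H(p01) + pi_1*H(p10) = 0.8106*0.6367 + 0.1894*0.8943 = 0.6855

0.6855 bits/symbol


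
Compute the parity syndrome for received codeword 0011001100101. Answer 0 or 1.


Syndrome = XOR of all bits = 0 XOR 0 XOR 1 XOR 1 XOR 0 XOR 0 XOR 1 XOR 1 XOR 0 XOR 0 XOR 1 XOR 0 XOR 1 = 0

0


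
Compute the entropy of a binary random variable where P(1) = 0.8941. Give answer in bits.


H = -p*log2(p) - (1-p)*log2(1-p). -0.8941*log2(0.8941) = 0.144390; -0.1059*log2(0.1059) = 0.343034. H = 0.144390 + 0.343034 = 0.4874

0.4874 bits


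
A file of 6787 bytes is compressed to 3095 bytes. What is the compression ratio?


Ratio = original / compressed = 6787 / 3095 = 2.1929

2.1929


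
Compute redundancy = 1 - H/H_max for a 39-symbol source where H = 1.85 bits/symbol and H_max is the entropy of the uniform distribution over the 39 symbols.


H_max = log2(K) = log2(39) = 5.2854 bits/symbol. Redundancy = 1 - H/H_max = 1 - 1.85/5.2854 = 1 - 0.35 = 0.65

0.65


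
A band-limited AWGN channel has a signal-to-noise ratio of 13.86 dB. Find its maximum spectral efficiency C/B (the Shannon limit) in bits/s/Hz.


SNR_linear = 10^(13.86/10) = 24.322; C/B = log2(1 + SNR_linear) = log2(1 + 24.322) = 4.6623

4.6623 bits/s/Hz


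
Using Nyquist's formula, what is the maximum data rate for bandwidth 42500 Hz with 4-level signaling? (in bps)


Rate = 2 * B * log2(M) = 2 * 42500 * 2.0 = 170000.0

170000.0 bps


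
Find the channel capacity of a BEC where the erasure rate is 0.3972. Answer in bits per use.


C = 1 - epsilon = 1 - 0.3972 = 0.6028

0.6028 bits


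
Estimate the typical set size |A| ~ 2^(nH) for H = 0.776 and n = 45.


log2|A_typical| = nH = 45 * 0.776 = 34.92, so |A_typical| ~ 2^34.92 = 3.251e+10

3.251e+10


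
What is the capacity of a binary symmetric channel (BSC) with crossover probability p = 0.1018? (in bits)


H(p) = -p*log2(p) - (1-p)*log2(1-p) = -0.1018*log2(0.1018) - 0.8982*log2(0.8982) = 0.335552 + 0.139123 = 0.4747. C = 1 - H(p) = 1 - 0.4747 = 0.5253

0.5253 bits


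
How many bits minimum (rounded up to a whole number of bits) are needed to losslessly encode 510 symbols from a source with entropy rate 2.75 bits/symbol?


Minimum bits >= n * H = 510 * 2.75 = 1402.5, rounded up to a whole number of bits = 1403

1403 bits


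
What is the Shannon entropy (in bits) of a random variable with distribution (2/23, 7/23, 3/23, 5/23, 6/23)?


H = -sum(p_i * log2(p_i)). Terms: -(2/23)*log2(2/23) = 0.306397; -(7/23)*log2(7/23) = 0.522324; -(3/23)*log2(3/23) = 0.383296; -(5/23)*log2(5/23) = 0.478616; -(6/23)*log2(6/23) = 0.505722. H = 0.306397 + 0.522324 + 0.383296 + 0.478616 + 0.505722 = 2.1964

2.1964 bits


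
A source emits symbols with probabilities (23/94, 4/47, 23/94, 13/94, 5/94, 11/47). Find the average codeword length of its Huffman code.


Huffman construction (repeatedly merge the two least-probable nodes; each merge adds 1 bit to every symbol beneath it): 5/94 + 4/47 = 13/94; 13/94 + 13/94 = 13/47; 11/47 + 23/94 = 45/94; 23/94 + 13/47 = 49/94; 45/94 + 49/94 = 1. Resulting codeword lengths (in the order the probabilities were given): (2, 4, 2, 3, 4, 2). L_avg = sum(p_i * l_i) = 23/94*2 + 4/47*4 + 23/94*2 + 13/94*3 + 5/94*4 + 11/47*2 = 227/94 = 2.4149

2.4149 bits


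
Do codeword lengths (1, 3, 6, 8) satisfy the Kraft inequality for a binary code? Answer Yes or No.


Kraft sum = sum(2^(-l_i)) = 0.6445, need <= 1. Result: satisfied (a binary prefix-free code with these lengths exists)

Yes


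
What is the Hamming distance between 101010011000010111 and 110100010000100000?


Count differing positions: . ^ ^ ^ ^ . . . ^ . . . ^ ^ . ^ ^ ^ = 10 differences

10


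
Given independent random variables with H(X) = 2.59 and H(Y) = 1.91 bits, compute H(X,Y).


For independent variables, H(X,Y) = H(X) + H(Y) = 2.59 + 1.91 = 4.5

4.5 bits


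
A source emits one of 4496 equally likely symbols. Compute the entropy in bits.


H = log2(n) = log2(4496) = 12.1344

12.1344 bits


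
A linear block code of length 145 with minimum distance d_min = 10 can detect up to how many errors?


Detection capability = d_min - 1 = 10 - 1 = 9

9 errors


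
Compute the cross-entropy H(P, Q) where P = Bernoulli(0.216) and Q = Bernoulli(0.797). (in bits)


H(P,Q) = -p*log2(q) - (1-p)*log2(1-q). -0.216*log2(0.797) = 0.070707; -0.784*log2(0.203) = 1.803552. H(P,Q) = 0.070707 + 1.803552 = 1.8743

1.8743 bits


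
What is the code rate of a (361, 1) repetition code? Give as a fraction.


Rate = k/n = 1/361

1/361


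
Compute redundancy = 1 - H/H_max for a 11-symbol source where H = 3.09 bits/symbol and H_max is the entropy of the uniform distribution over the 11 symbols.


H_max = log2(K) = log2(11) = 3.4594 bits/symbol. Redundancy = 1 - H/H_max = 1 - 3.09/3.4594 = 1 - 0.8932 = 0.1068

0.1068


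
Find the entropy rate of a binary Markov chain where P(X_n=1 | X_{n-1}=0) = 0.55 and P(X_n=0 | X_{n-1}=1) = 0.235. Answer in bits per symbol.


Stationary distribution: pi_0 = p10/(p01+p10) = 0.2994, pi_1 = 0.7006. Entropy rate H' = pi_0*H(p01) + pi_1*H(p10) = 0.2994*0.9928 + 0.7006*0.7866 = 0.8483

0.8483 bits/symbol


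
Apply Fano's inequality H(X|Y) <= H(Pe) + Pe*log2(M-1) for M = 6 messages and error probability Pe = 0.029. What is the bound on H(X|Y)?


H(Pe) = -Pe*log2(Pe) - (1-Pe)*log2(1-Pe) = -0.029*log2(0.029) - 0.971*log2(0.971) = 0.148126 + 0.041226 = 0.1894. Pe*log2(M-1) = 0.029*log2(5) = 0.067336. Bound = H(Pe) + Pe*log2(M-1) = 0.148126 + 0.041226 + 0.067336 = 0.2567

0.2567 bits


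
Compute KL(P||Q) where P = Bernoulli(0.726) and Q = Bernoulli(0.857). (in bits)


KL = p*log2(p/q) + (1-p)*log2((1-p)/(1-q)) = 0.726*log2(0.726/0.857) + 0.274*log2(0.274/0.143) = 0.0833

0.0833 bits


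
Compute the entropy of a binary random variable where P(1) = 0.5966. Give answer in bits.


H = -p*log2(p) - (1-p)*log2(1-p). -0.5966*log2(0.5966) = 0.444565; -0.4034*log2(0.4034) = 0.528340. H = 0.444565 + 0.528340 = 0.9729

0.9729 bits


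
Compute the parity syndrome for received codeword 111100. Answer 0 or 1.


Syndrome = XOR of all bits = 1 XOR 1 XOR 1 XOR 1 XOR 0 XOR 0 = 0

0


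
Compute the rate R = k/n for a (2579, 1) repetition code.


Rate = k/n = 1/2579

1/2579


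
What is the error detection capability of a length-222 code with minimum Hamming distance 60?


Detection capability = d_min - 1 = 60 - 1 = 59

59 errors


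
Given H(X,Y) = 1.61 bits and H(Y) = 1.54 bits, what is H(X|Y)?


H(X|Y) = H(X,Y) - H(Y) = 1.61 - 1.54 = 0.07

0.07 bits


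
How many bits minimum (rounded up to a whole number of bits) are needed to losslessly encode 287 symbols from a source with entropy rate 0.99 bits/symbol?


Minimum bits >= n * H = 287 * 0.99 = 284.13, rounded up to a whole number of bits = 285

285 bits


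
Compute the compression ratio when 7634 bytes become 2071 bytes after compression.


Ratio = original / compressed = 7634 / 2071 = 3.6861

3.6861


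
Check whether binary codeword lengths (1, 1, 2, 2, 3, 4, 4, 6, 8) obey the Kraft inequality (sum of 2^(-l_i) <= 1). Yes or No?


Kraft sum = sum(2^(-l_i)) = 1.7695, need <= 1. Result: violated (a binary prefix-free code with these lengths cannot exist)

No


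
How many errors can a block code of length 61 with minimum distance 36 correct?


Correction capability = floor((d-1)/2) = floor((36-1)/2) = 17

17 errors


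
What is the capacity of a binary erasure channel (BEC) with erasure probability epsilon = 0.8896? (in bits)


C = 1 - epsilon = 1 - 0.8896 = 0.1104

0.1104 bits


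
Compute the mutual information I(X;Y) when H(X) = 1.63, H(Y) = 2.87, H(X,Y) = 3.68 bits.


I(X;Y) = H(X) + H(Y) - H(X,Y) = 1.63 + 2.87 - 3.68 = 0.82

0.82 bits


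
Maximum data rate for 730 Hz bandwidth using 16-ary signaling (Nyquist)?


Rate = 2 * B * log2(M) = 2 * 730 * 4.0 = 5840.0

5840.0 bps


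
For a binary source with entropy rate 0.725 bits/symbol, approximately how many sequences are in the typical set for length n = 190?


log2|A_typical| = nH = 190 * 0.725 = 137.75, so |A_typical| ~ 2^137.75 = 2.930e+41

2.930e+41


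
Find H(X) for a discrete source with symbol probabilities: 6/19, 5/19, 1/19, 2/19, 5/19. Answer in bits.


H = -sum(p_i * log2(p_i)). Terms: -(6/19)*log2(6/19) = 0.525147; -(5/19)*log2(5/19) = 0.506842; -(1/19)*log2(1/19) = 0.223575; -(2/19)*log2(2/19) = 0.341887; -(5/19)*log2(5/19) = 0.506842. H = 0.525147 + 0.506842 + 0.223575 + 0.341887 + 0.506842 = 2.1043

2.1043 bits


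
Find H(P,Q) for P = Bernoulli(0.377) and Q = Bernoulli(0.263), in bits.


H(P,Q) = -p*log2(q) - (1-p)*log2(1-q). -0.377*log2(0.263) = 0.726428; -0.623*log2(0.737) = 0.274284. H(P,Q) = 0.726428 + 0.274284 = 1.0007

1.0007 bits


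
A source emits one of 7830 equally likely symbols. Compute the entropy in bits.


H = log2(n) = log2(7830) = 12.9348

12.9348 bits


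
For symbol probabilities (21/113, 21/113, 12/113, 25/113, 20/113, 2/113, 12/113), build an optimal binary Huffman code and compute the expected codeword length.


Huffman construction (repeatedly merge the two least-probable nodes; each merge adds 1 bit to every symbol beneath it): 2/113 + 12/113 = 14/113; 12/113 + 14/113 = 26/113; 20/113 + 21/113 = 41/113; 21/113 + 25/113 = 46/113; 26/113 + 41/113 = 67/113; 46/113 + 67/113 = 1. Resulting codeword lengths (in the order the probabilities were given): (3, 2, 4, 2, 3, 4, 3). L_avg = sum(p_i * l_i) = 21/113*3 + 21/113*2 + 12/113*4 + 25/113*2 + 20/113*3 + 2/113*4 + 12/113*3 = 307/113 = 2.7168

2.7168 bits


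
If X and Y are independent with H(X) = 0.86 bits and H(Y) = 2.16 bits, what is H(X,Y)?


For independent variables, H(X,Y) = H(X) + H(Y) = 0.86 + 2.16 = 3.02

3.02 bits


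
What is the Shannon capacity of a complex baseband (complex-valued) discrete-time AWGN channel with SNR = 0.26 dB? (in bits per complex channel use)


SNR_linear = 10^(0.26/10) = 1.0617; C = log2(1 + SNR_linear) = log2(1 + 1.0617) = 1.0438

1.0438 bits/channel use


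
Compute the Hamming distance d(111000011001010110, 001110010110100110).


Count differing positions: ^ ^ . ^ ^ . . . ^ ^ ^ ^ ^ ^ . . . . = 10 differences

10


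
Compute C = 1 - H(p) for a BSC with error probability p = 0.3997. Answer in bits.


H(p) = -p*log2(p) - (1-p)*log2(1-p) = -0.3997*log2(0.3997) - 0.6003*log2(0.6003) = 0.528807 + 0.441968 = 0.9708. C = 1 - H(p) = 1 - 0.9708 = 0.0292

0.0292 bits


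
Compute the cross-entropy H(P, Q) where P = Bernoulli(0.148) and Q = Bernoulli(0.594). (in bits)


H(P,Q) = -p*log2(q) - (1-p)*log2(1-q). -0.148*log2(0.594) = 0.111217; -0.852*log2(0.406) = 1.107982. H(P,Q) = 0.111217 + 1.107982 = 1.2192

1.2192 bits


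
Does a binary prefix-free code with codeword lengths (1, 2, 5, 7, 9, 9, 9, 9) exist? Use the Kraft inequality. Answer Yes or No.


Kraft sum = sum(2^(-l_i)) = 0.7969, need <= 1. Result: satisfied (a binary prefix-free code with these lengths exists)

Yes


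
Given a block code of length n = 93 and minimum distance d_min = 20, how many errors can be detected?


Detection capability = d_min - 1 = 20 - 1 = 19

19 errors


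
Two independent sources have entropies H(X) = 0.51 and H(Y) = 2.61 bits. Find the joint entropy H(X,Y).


For independent variables, H(X,Y) = H(X) + H(Y) = 0.51 + 2.61 = 3.12

3.12 bits


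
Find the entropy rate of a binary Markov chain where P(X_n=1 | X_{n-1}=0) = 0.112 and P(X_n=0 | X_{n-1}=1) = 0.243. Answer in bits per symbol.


Stationary distribution: pi_0 = p10/(p01+p10) = 0.6845, pi_1 = 0.3155. Entropy rate H' = pi_0*H(p01) + pi_1*H(p10) = 0.6845*0.5059 + 0.3155*0.8 = 0.5987

0.5987 bits/symbol


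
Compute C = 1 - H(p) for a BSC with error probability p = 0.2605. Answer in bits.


H(p) = -p*log2(p) - (1-p)*log2(1-p) = -0.2605*log2(0.2605) - 0.7395*log2(0.7395) = 0.505538 + 0.321962 = 0.8275. C = 1 - H(p) = 1 - 0.8275 = 0.1725

0.1725 bits


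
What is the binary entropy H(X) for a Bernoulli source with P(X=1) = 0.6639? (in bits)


H = -p*log2(p) - (1-p)*log2(1-p). -0.6639*log2(0.6639) = 0.392340; -0.3361*log2(0.3361) = 0.528698. H = 0.392340 + 0.528698 = 0.921

0.921 bits


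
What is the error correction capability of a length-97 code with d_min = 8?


Correction capability = floor((d-1)/2) = floor((8-1)/2) = 3

3 errors


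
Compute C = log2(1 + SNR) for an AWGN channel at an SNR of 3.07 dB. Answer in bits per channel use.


SNR_linear = 10^(3.07/10) = 2.0277; C = log2(1 + SNR_linear) = log2(1 + 2.0277) = 1.5982

1.5982 bits/channel use


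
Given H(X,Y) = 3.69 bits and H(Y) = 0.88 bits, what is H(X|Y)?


H(X|Y) = H(X,Y) - H(Y) = 3.69 - 0.88 = 2.81

2.81 bits


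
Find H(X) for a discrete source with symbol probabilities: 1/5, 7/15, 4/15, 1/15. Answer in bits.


H = -sum(p_i * log2(p_i)). Terms: -(1/5)*log2(1/5) = 0.464386; -(7/15)*log2(7/15) = 0.513117; -(4/15)*log2(4/15) = 0.508504; -(1/15)*log2(1/15) = 0.260459. H = 0.464386 + 0.513117 + 0.508504 + 0.260459 = 1.7465

1.7465 bits


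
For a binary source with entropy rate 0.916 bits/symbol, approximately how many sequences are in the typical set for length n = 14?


log2|A_typical| = nH = 14 * 0.916 = 12.824, so |A_typical| ~ 2^12.824 = 7.251e+03

7.251e+03


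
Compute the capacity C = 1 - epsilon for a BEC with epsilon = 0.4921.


C = 1 - epsilon = 1 - 0.4921 = 0.5079

0.5079 bits


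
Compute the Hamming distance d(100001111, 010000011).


Count differing positions: ^ ^ . . . ^ ^ . . = 4 differences

4


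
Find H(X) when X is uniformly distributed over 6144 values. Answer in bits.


H = log2(n) = log2(6144) = 12.585

12.585 bits


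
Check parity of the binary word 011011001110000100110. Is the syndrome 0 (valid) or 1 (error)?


Syndrome = XOR of all bits = 0 XOR 1 XOR 1 XOR 0 XOR 1 XOR 1 XOR 0 XOR 0 XOR 1 XOR 1 XOR 1 XOR 0 XOR 0 XOR 0 XOR 0 XOR 1 XOR 0 XOR 0 XOR 1 XOR 1 XOR 0 = 0

0


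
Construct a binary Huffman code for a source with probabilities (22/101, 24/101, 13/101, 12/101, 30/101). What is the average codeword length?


Huffman construction (repeatedly merge the two least-probable nodes; each merge adds 1 bit to every symbol beneath it): 12/101 + 13/101 = 25/101; 22/101 + 24/101 = 46/101; 25/101 + 30/101 = 55/101; 46/101 + 55/101 = 1. Resulting codeword lengths (in the order the probabilities were given): (2, 2, 3, 3, 2). L_avg = sum(p_i * l_i) = 22/101*2 + 24/101*2 + 13/101*3 + 12/101*3 + 30/101*2 = 227/101 = 2.2475

2.2475 bits


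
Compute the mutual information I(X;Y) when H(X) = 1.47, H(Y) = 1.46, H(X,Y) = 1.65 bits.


I(X;Y) = H(X) + H(Y) - H(X,Y) = 1.47 + 1.46 - 1.65 = 1.28

1.28 bits


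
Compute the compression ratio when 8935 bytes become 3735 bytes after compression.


Ratio = original / compressed = 8935 / 3735 = 2.3922

2.3922


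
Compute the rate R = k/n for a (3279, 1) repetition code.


Rate = k/n = 1/3279

1/3279


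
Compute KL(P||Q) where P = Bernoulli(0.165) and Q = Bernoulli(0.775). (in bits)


KL = p*log2(p/q) + (1-p)*log2((1-p)/(1-q)) = 0.165*log2(0.165/0.775) + 0.835*log2(0.835/0.225) = 1.2115

1.2115 bits


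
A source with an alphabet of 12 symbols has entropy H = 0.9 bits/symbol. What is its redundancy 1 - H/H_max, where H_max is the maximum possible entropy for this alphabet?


H_max = log2(K) = log2(12) = 3.585 bits/symbol. Redundancy = 1 - H/H_max = 1 - 0.9/3.585 = 1 - 0.251 = 0.749

0.749


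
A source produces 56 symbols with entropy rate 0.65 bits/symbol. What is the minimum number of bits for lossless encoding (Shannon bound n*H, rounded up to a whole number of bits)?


Minimum bits >= n * H = 56 * 0.65 = 36.4, rounded up to a whole number of bits = 37

37 bits


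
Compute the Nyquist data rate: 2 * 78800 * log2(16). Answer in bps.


Rate = 2 * B * log2(M) = 2 * 78800 * 4.0 = 630400.0

630400.0 bps


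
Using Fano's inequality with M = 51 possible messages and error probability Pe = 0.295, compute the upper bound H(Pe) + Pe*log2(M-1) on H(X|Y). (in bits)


H(Pe) = -Pe*log2(Pe) - (1-Pe)*log2(1-Pe) = -0.295*log2(0.295) - 0.705*log2(0.705) = 0.519558 + 0.355535 = 0.8751. Pe*log2(M-1) = 0.295*log2(50) = 1.664938. Bound = H(Pe) + Pe*log2(M-1) = 0.519558 + 0.355535 + 1.664938 = 2.54

2.54 bits


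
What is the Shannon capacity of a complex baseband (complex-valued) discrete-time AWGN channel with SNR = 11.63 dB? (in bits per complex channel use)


SNR_linear = 10^(11.63/10) = 14.5546; C = log2(1 + SNR_linear) = log2(1 + 14.5546) = 3.9593

3.9593 bits/channel use


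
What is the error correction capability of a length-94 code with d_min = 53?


Correction capability = floor((d-1)/2) = floor((53-1)/2) = 26

26 errors


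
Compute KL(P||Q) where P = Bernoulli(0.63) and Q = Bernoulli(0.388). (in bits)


KL = p*log2(p/q) + (1-p)*log2((1-p)/(1-q)) = 0.63*log2(0.63/0.388) + 0.37*log2(0.37/0.612) = 0.1719

0.1719 bits


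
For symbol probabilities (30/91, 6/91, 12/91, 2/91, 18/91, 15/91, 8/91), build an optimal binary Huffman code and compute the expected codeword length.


Huffman construction (repeatedly merge the two least-probable nodes; each merge adds 1 bit to every symbol beneath it): 2/91 + 6/91 = 8/91; 8/91 + 8/91 = 16/91; 12/91 + 15/91 = 27/91; 16/91 + 18/91 = 34/91; 27/91 + 30/91 = 57/91; 34/91 + 57/91 = 1. Resulting codeword lengths (in the order the probabilities were given): (2, 4, 3, 4, 2, 3, 3). L_avg = sum(p_i * l_i) = 30/91*2 + 6/91*4 + 12/91*3 + 2/91*4 + 18/91*2 + 15/91*3 + 8/91*3 = 233/91 = 2.5604

2.5604 bits


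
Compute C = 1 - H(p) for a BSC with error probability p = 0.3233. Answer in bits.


H(p) = -p*log2(p) - (1-p)*log2(1-p) = -0.3233*log2(0.3233) - 0.6767*log2(0.6767) = 0.526673 + 0.381261 = 0.9079. C = 1 - H(p) = 1 - 0.9079 = 0.0921

0.0921 bits


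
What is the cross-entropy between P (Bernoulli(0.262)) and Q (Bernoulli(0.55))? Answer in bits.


H(P,Q) = -p*log2(q) - (1-p)*log2(1-q). -0.262*log2(0.55) = 0.225974; -0.738*log2(0.45) = 0.850178. H(P,Q) = 0.225974 + 0.850178 = 1.0762

1.0762 bits


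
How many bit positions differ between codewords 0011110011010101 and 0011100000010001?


Count differing positions: . . . . . ^ . . ^ ^ . . . ^ . . = 4 differences

4


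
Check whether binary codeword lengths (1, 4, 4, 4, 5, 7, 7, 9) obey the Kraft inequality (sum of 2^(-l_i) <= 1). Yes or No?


Kraft sum = sum(2^(-l_i)) = 0.7363, need <= 1. Result: satisfied (a binary prefix-free code with these lengths exists)

Yes


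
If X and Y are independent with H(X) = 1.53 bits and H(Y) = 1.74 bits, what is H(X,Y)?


For independent variables, H(X,Y) = H(X) + H(Y) = 1.53 + 1.74 = 3.27

3.27 bits


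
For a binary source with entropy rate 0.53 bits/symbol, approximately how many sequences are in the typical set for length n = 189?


log2|A_typical| = nH = 189 * 0.53 = 100.17, so |A_typical| ~ 2^100.17 = 1.426e+30

1.426e+30


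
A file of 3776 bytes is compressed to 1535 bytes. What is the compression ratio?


Ratio = original / compressed = 3776 / 1535 = 2.4599

2.4599


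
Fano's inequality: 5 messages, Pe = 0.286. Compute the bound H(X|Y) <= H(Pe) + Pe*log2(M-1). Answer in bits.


H(Pe) = -Pe*log2(Pe) - (1-Pe)*log2(1-Pe) = -0.286*log2(0.286) - 0.714*log2(0.714) = 0.516491 + 0.347007 = 0.8635. Pe*log2(M-1) = 0.286*log2(4) = 0.572000. Bound = H(Pe) + Pe*log2(M-1) = 0.516491 + 0.347007 + 0.572000 = 1.4355

1.4355 bits


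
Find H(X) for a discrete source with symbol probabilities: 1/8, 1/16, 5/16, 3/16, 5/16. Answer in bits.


H = -sum(p_i * log2(p_i)). Terms: -(1/8)*log2(1/8) = 0.375000; -(1/16)*log2(1/16) = 0.250000; -(5/16)*log2(5/16) = 0.524397; -(3/16)*log2(3/16) = 0.452820; -(5/16)*log2(5/16) = 0.524397. H = 0.375000 + 0.250000 + 0.524397 + 0.452820 + 0.524397 = 2.1266

2.1266 bits


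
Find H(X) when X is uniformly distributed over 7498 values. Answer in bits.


H = log2(n) = log2(7498) = 12.8723

12.8723 bits


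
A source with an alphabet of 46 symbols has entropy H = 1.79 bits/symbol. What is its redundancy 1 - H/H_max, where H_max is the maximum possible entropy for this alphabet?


H_max = log2(K) = log2(46) = 5.5236 bits/symbol. Redundancy = 1 - H/H_max = 1 - 1.79/5.5236 = 1 - 0.3241 = 0.6759

0.6759


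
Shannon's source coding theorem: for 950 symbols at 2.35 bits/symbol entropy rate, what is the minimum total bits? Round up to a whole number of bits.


Minimum bits >= n * H = 950 * 2.35 = 2232.5, rounded up to a whole number of bits = 2233

2233 bits


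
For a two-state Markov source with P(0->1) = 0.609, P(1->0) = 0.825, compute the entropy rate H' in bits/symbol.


Stationary distribution: pi_0 = p10/(p01+p10) = 0.5753, pi_1 = 0.4247. Entropy rate H' = pi_0*H(p01) + pi_1*H(p10) = 0.5753*0.9654 + 0.4247*0.669 = 0.8396

0.8396 bits/symbol


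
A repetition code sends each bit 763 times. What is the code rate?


Rate = k/n = 1/763

1/763


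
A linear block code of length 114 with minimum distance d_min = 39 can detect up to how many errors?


Detection capability = d_min - 1 = 39 - 1 = 38

38 errors


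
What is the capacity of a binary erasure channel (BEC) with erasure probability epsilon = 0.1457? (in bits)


C = 1 - epsilon = 1 - 0.1457 = 0.8543

0.8543 bits


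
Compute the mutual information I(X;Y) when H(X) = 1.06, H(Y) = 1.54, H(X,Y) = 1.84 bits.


I(X;Y) = H(X) + H(Y) - H(X,Y) = 1.06 + 1.54 - 1.84 = 0.76

0.76 bits


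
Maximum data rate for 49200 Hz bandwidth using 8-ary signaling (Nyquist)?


Rate = 2 * B * log2(M) = 2 * 49200 * 3.0 = 295200.0

295200.0 bps


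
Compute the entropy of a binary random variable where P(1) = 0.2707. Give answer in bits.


H = -p*log2(p) - (1-p)*log2(1-p). -0.2707*log2(0.2707) = 0.510333; -0.7293*log2(0.7293) = 0.332135. H = 0.510333 + 0.332135 = 0.8425

0.8425 bits


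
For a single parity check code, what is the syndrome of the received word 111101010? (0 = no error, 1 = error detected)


Syndrome = XOR of all bits = 1 XOR 1 XOR 1 XOR 1 XOR 0 XOR 1 XOR 0 XOR 1 XOR 0 = 0

0


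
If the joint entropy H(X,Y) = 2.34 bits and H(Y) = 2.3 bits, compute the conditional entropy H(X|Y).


H(X|Y) = H(X,Y) - H(Y) = 2.34 - 2.3 = 0.04

0.04 bits


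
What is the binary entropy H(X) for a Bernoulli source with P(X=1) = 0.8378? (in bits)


H = -p*log2(p) - (1-p)*log2(1-p). -0.8378*log2(0.8378) = 0.213909; -0.1622*log2(0.1622) = 0.425638. H = 0.213909 + 0.425638 = 0.6395

0.6395 bits


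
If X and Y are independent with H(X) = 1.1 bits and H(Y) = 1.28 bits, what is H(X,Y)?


For independent variables, H(X,Y) = H(X) + H(Y) = 1.1 + 1.28 = 2.38

2.38 bits


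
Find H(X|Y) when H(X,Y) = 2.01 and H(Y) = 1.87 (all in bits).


H(X|Y) = H(X,Y) - H(Y) = 2.01 - 1.87 = 0.14

0.14 bits


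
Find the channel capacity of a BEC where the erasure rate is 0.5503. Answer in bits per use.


C = 1 - epsilon = 1 - 0.5503 = 0.4497

0.4497 bits


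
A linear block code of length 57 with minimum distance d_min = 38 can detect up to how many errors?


Detection capability = d_min - 1 = 38 - 1 = 37

37 errors


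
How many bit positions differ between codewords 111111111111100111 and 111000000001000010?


Count differing positions: . . . ^ ^ ^ ^ ^ ^ ^ ^ . ^ . . ^ . ^ = 11 differences

11


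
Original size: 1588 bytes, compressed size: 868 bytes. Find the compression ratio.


Ratio = original / compressed = 1588 / 868 = 1.8295

1.8295


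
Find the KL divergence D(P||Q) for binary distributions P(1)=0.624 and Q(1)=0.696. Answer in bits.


KL = p*log2(p/q) + (1-p)*log2((1-p)/(1-q)) = 0.624*log2(0.624/0.696) + 0.376*log2(0.376/0.304) = 0.017

0.017 bits
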